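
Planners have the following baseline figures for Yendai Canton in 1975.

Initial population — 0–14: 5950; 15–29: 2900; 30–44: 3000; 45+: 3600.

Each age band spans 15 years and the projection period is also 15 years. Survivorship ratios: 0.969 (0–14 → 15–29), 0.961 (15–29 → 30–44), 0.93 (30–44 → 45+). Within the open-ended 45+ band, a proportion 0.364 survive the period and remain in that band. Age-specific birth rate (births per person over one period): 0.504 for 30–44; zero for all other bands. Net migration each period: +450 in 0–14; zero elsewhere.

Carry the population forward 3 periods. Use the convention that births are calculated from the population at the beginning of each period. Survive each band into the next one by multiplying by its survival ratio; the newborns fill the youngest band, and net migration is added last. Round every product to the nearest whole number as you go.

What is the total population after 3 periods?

Period 1.
Births: 3000 * 0.504 = 1512
15–29: 5950 * 0.969 = 5766
30–44: 2900 * 0.961 = 2787
45+: 3000 * 0.93 + 3600 * 0.364 = 2790 + 1310 = 4100
Net migration: 0–14 + 450 → 1962
Giving 1962 / 5766 / 2787 / 4100.
Period 2.
Births: 2787 * 0.504 = 1405
15–29: 1962 * 0.969 = 1901
30–44: 5766 * 0.961 = 5541
45+: 2787 * 0.93 + 4100 * 0.364 = 2592 + 1492 = 4084
Net migration: 0–14 + 450 → 1855
Giving 1855 / 1901 / 5541 / 4084.
Period 3.
Births: 5541 * 0.504 = 2793
15–29: 1855 * 0.969 = 1797
30–44: 1901 * 0.961 = 1827
45+: 5541 * 0.93 + 4084 * 0.364 = 5153 + 1487 = 6640
Net migration: 0–14 + 450 → 3243
Giving 3243 / 1797 / 1827 / 6640.
Total after period 3: 3243 + 1797 + 1827 + 6640 = 13507

13507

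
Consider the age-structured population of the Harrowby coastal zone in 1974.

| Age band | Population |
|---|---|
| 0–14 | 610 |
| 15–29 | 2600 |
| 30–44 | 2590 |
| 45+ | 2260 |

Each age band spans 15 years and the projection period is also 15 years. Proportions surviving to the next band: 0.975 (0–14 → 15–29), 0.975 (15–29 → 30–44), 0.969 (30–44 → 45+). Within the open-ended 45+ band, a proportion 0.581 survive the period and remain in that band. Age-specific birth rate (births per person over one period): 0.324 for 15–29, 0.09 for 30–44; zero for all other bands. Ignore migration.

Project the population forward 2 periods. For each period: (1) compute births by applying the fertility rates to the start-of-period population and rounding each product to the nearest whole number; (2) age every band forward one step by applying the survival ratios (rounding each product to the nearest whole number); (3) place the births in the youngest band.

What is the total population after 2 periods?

6726

After projecting period 1:
Births: 2600 * 0.324 = 842  |  2590 * 0.09 = 233 — total 1075
15–29: 610 * 0.975 = 595
30–44: 2600 * 0.975 = 2535
45+: 2590 * 0.969 + 2260 * 0.581 = 2510 + 1313 = 3823
End of period: [1075, 595, 2535, 3823]
After projecting period 2:
Births: 595 * 0.324 = 193  |  2535 * 0.09 = 228 — total 421
15–29: 1075 * 0.975 = 1048
30–44: 595 * 0.975 = 580
45+: 2535 * 0.969 + 3823 * 0.581 = 2456 + 2221 = 4677
End of period: [421, 1048, 580, 4677]
Total after period 2: 421 + 1048 + 580 + 4677 = 6726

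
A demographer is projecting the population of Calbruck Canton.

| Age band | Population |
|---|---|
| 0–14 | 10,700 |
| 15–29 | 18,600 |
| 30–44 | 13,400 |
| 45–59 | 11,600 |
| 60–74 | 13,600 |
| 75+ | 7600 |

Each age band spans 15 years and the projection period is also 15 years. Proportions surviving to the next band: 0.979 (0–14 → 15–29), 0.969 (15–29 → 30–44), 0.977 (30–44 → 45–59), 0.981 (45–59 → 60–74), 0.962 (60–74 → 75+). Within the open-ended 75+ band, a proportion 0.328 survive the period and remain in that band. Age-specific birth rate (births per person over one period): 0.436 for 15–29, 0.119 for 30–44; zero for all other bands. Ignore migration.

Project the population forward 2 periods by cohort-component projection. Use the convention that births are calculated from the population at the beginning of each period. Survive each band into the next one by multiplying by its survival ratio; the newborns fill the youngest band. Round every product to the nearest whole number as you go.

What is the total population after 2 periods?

Period 1:
Births: 18600 * 0.436 = 8110 ; 13400 * 0.119 = 1595 ⇒ total 9705
15–29: 10700 * 0.979 = 10475
30–44: 18600 * 0.969 = 18023
45–59: 13400 * 0.977 = 13092
60–74: 11600 * 0.981 = 11380
75+: 13600 * 0.962 + 7600 * 0.328 = 13083 + 2493 = 15576
End of period: [9705, 10475, 18023, 13092, 11380, 15576]
Period 2:
Births: 10475 * 0.436 = 4567 ; 18023 * 0.119 = 2145 ⇒ total 6712
15–29: 9705 * 0.979 = 9501
30–44: 10475 * 0.969 = 10150
45–59: 18023 * 0.977 = 17608
60–74: 13092 * 0.981 = 12843
75+: 11380 * 0.962 + 15576 * 0.328 = 10948 + 5109 = 16057
End of period: [6712, 9501, 10150, 17608, 12843, 16057]
Total after period 2: 6712 + 9501 + 10150 + 17608 + 12843 + 16057 = 72871

72871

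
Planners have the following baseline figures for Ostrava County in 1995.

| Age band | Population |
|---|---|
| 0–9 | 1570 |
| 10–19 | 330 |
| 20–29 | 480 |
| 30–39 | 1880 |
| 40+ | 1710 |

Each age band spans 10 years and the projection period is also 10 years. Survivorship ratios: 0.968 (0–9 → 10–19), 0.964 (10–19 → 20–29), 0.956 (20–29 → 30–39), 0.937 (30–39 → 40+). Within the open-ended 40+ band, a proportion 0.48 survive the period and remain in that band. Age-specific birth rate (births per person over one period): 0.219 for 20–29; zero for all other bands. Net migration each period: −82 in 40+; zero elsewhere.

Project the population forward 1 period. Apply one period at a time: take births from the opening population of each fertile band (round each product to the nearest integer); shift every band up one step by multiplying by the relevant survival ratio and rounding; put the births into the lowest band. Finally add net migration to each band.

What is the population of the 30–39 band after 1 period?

459

Period 1:
Births: 480 * 0.219 = 105
10–19: 1570 * 0.968 = 1520
20–29: 330 * 0.964 = 318
30–39: 480 * 0.956 = 459
40+: 1880 * 0.937 + 1710 * 0.48 = 1762 + 821 = 2583
Net migration: 40+ − 82 → 2501
Population now: 0–9=105, 10–19=1520, 20–29=318, 30–39=459, 40+=2501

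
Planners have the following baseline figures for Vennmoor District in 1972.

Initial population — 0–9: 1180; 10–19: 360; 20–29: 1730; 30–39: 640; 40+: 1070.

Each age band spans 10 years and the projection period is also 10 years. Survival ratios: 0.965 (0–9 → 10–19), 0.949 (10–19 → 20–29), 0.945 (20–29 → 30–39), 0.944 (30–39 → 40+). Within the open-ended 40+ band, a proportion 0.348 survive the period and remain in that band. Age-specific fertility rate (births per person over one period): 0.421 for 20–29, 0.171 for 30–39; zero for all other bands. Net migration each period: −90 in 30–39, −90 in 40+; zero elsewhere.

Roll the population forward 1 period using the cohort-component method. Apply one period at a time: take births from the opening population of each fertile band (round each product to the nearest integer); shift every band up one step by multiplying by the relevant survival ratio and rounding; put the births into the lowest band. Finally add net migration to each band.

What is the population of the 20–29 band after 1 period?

342

— Period 1 —
Births: 1730 * 0.421 = 728 ; 640 * 0.171 = 109 ⇒ total 837
10–19: 1180 * 0.965 = 1139
20–29: 360 * 0.949 = 342
30–39: 1730 * 0.945 = 1635
40+: 640 * 0.944 + 1070 * 0.348 = 604 + 372 = 976
Net migration: 30–39 − 90 → 1545; 40+ − 90 → 886
→ [837, 1139, 342, 1545, 886]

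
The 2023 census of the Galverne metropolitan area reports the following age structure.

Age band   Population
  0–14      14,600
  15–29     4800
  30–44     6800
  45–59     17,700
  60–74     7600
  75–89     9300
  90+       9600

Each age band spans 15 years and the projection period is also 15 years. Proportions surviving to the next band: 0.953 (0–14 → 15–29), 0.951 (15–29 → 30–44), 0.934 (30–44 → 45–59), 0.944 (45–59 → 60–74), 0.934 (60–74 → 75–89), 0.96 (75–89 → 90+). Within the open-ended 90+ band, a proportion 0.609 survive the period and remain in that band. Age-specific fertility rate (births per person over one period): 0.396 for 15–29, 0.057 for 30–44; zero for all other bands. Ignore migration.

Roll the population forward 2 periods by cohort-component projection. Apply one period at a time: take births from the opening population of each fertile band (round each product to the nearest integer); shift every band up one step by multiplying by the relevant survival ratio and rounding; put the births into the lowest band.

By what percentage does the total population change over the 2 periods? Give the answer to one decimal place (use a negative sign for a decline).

After projecting period 1:
Births: 4800 × 0.396 = 1901 ; 6800 × 0.057 = 388 ⇒ total 2289
15–29: 14600 × 0.953 = 13914
30–44: 4800 × 0.951 = 4565
45–59: 6800 × 0.934 = 6351
60–74: 17700 × 0.944 = 16709
75–89: 7600 × 0.934 = 7098
90+: 9300 × 0.96 + 9600 × 0.609 = 8928 + 5846 = 14774
End of period: [2289, 13914, 4565, 6351, 16709, 7098, 14774]
After projecting period 2:
Births: 13914 × 0.396 = 5510 ; 4565 × 0.057 = 260 ⇒ total 5770
15–29: 2289 × 0.953 = 2181
30–44: 13914 × 0.951 = 13232
45–59: 4565 × 0.934 = 4264
60–74: 6351 × 0.944 = 5995
75–89: 16709 × 0.934 = 15606
90+: 7098 × 0.96 + 14774 × 0.609 = 6814 + 8997 = 15811
End of period: [5770, 2181, 13232, 4264, 5995, 15606, 15811]
Total: 70400 → 62859; change = -7541; percentage change = -10.7%

-10.7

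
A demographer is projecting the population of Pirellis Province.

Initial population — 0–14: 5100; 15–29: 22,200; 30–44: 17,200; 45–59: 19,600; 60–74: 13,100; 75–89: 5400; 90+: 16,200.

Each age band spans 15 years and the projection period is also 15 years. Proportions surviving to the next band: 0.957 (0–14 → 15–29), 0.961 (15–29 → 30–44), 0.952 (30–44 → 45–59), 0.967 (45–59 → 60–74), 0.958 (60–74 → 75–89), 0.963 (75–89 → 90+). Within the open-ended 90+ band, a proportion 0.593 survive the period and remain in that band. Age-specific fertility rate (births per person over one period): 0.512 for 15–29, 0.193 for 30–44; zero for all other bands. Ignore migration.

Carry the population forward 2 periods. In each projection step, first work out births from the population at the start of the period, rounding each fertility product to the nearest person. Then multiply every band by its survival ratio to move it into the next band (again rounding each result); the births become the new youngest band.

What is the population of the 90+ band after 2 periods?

[period 1]
Births: 22200 × 0.512 = 11366, 17200 × 0.193 = 3320 — total 14686
15–29: 5100 × 0.957 = 4881
30–44: 22200 × 0.961 = 21334
45–59: 17200 × 0.952 = 16374
60–74: 19600 × 0.967 = 18953
75–89: 13100 × 0.958 = 12550
90+: 5400 × 0.963 + 16200 × 0.593 = 5200 + 9607 = 14807
Giving 14686 / 4881 / 21334 / 16374 / 18953 / 12550 / 14807.
[period 2]
Births: 4881 × 0.512 = 2499, 21334 × 0.193 = 4117 — total 6616
15–29: 14686 × 0.957 = 14055
30–44: 4881 × 0.961 = 4691
45–59: 21334 × 0.952 = 20310
60–74: 16374 × 0.967 = 15834
75–89: 18953 × 0.958 = 18157
90+: 12550 × 0.963 + 14807 × 0.593 = 12086 + 8781 = 20867
Giving 6616 / 14055 / 4691 / 20310 / 15834 / 18157 / 20867.

20867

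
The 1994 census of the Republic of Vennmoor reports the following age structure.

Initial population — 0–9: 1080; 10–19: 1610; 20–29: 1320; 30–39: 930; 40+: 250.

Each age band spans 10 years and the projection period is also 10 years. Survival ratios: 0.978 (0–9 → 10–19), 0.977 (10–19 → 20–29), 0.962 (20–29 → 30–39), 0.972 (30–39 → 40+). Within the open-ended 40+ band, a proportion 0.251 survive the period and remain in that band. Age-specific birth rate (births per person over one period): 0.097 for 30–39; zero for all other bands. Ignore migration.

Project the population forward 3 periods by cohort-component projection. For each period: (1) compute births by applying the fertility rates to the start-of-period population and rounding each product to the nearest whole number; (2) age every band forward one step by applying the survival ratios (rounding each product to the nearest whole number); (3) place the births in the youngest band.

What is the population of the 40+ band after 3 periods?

1842

— Period 1 —
Births: 930 * 0.097 = 90
10–19: 1080 * 0.978 = 1056
20–29: 1610 * 0.977 = 1573
30–39: 1320 * 0.962 = 1270
40+: 930 * 0.972 + 250 * 0.251 = 904 + 63 = 967
→ [90, 1056, 1573, 1270, 967]
— Period 2 —
Births: 1270 * 0.097 = 123
10–19: 90 * 0.978 = 88
20–29: 1056 * 0.977 = 1032
30–39: 1573 * 0.962 = 1513
40+: 1270 * 0.972 + 967 * 0.251 = 1234 + 243 = 1477
→ [123, 88, 1032, 1513, 1477]
— Period 3 —
Births: 1513 * 0.097 = 147
10–19: 123 * 0.978 = 120
20–29: 88 * 0.977 = 86
30–39: 1032 * 0.962 = 993
40+: 1513 * 0.972 + 1477 * 0.251 = 1471 + 371 = 1842
→ [147, 120, 86, 993, 1842]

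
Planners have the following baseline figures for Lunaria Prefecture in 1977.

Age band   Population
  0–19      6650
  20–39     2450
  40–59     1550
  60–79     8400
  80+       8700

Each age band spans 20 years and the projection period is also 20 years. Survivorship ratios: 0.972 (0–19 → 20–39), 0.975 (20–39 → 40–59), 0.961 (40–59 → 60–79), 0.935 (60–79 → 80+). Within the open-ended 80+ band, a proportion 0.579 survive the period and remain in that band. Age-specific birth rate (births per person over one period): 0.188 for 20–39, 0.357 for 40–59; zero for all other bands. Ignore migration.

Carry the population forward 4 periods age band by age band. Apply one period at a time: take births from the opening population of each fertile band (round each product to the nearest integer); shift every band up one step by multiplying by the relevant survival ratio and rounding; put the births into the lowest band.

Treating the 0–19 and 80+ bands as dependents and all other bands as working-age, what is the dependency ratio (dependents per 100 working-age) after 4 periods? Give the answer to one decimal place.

201.8

Call the groups 1 to 5, youngest first.
After projecting period 1:
Births: 2450 * 0.188 = 461, 1550 * 0.357 = 553 ⇒ total 1014
Group 2: 6650 * 0.972 = 6464
Group 3: 2450 * 0.975 = 2389
Group 4: 1550 * 0.961 = 1490
Group 5: 8400 * 0.935 + 8700 * 0.579 = 7854 + 5037 = 12891
Population now: 0–19=1014, 20–39=6464, 40–59=2389, 60–79=1490, 80+=12891
After projecting period 2:
Births: 6464 * 0.188 = 1215, 2389 * 0.357 = 853 ⇒ total 2068
Group 2: 1014 * 0.972 = 986
Group 3: 6464 * 0.975 = 6302
Group 4: 2389 * 0.961 = 2296
Group 5: 1490 * 0.935 + 12891 * 0.579 = 1393 + 7464 = 8857
Population now: 0–19=2068, 20–39=986, 40–59=6302, 60–79=2296, 80+=8857
After projecting period 3:
Births: 986 * 0.188 = 185, 6302 * 0.357 = 2250 ⇒ total 2435
Group 2: 2068 * 0.972 = 2010
Group 3: 986 * 0.975 = 961
Group 4: 6302 * 0.961 = 6056
Group 5: 2296 * 0.935 + 8857 * 0.579 = 2147 + 5128 = 7275
Population now: 0–19=2435, 20–39=2010, 40–59=961, 60–79=6056, 80+=7275
After projecting period 4:
Births: 2010 * 0.188 = 378, 961 * 0.357 = 343 ⇒ total 721
Group 2: 2435 * 0.972 = 2367
Group 3: 2010 * 0.975 = 1960
Group 4: 961 * 0.961 = 924
Group 5: 6056 * 0.935 + 7275 * 0.579 = 5662 + 4212 = 9874
Population now: 0–19=721, 20–39=2367, 40–59=1960, 60–79=924, 80+=9874
Dependents (band 0–19 + band 80+) = 721 + 9874 = 10595; working-age = 5251; ratio = 10595/5251 × 100 = 201.8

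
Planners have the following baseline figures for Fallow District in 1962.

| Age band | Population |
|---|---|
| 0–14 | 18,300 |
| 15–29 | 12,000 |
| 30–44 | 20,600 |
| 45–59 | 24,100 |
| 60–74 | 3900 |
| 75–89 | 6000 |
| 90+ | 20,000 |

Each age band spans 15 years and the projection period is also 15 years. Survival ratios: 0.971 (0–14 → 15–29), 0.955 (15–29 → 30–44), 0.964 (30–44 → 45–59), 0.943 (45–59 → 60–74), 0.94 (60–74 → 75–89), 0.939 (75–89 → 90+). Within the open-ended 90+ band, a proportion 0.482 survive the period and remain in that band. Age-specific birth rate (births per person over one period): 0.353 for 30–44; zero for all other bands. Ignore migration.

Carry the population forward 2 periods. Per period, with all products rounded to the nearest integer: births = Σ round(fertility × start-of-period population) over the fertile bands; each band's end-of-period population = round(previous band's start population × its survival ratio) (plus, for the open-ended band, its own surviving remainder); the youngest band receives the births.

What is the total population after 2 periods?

90014

Period 1:
Births: 20600 * 0.353 = 7272
15–29: 18300 * 0.971 = 17769
30–44: 12000 * 0.955 = 11460
45–59: 20600 * 0.964 = 19858
60–74: 24100 * 0.943 = 22726
75–89: 3900 * 0.94 = 3666
90+: 6000 * 0.939 + 20000 * 0.482 = 5634 + 9640 = 15274
Giving 7272 / 17769 / 11460 / 19858 / 22726 / 3666 / 15274.
Period 2:
Births: 11460 * 0.353 = 4045
15–29: 7272 * 0.971 = 7061
30–44: 17769 * 0.955 = 16969
45–59: 11460 * 0.964 = 11047
60–74: 19858 * 0.943 = 18726
75–89: 22726 * 0.94 = 21362
90+: 3666 * 0.939 + 15274 * 0.482 = 3442 + 7362 = 10804
Giving 4045 / 7061 / 16969 / 11047 / 18726 / 21362 / 10804.
Total after period 2: 4045 + 7061 + 16969 + 11047 + 18726 + 21362 + 10804 = 90014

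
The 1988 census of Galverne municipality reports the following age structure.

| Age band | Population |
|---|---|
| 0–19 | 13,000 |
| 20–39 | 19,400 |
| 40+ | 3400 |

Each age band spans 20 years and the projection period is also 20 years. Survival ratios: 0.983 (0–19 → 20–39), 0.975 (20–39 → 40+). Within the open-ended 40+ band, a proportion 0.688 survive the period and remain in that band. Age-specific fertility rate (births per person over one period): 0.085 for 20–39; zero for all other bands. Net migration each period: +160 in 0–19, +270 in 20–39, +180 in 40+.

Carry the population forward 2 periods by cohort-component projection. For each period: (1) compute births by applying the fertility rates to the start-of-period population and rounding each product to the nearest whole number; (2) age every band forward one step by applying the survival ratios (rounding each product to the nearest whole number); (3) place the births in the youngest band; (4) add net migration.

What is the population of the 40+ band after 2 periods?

(Bands numbered youngest = 1 to oldest = 3.)
Period 1:
Births: 19400 * 0.085 = 1649
Band 2: 13000 * 0.983 = 12779
Band 3: 19400 * 0.975 + 3400 * 0.688 = 18915 + 2339 = 21254
Net migration: Band 1 + 160 → 1809; Band 2 + 270 → 13049; Band 3 + 180 → 21434
Giving 1809 / 13049 / 21434.
Period 2:
Births: 13049 * 0.085 = 1109
Band 2: 1809 * 0.983 = 1778
Band 3: 13049 * 0.975 + 21434 * 0.688 = 12723 + 14747 = 27470
Net migration: Band 1 + 160 → 1269; Band 2 + 270 → 2048; Band 3 + 180 → 27650
Giving 1269 / 2048 / 27650.

27650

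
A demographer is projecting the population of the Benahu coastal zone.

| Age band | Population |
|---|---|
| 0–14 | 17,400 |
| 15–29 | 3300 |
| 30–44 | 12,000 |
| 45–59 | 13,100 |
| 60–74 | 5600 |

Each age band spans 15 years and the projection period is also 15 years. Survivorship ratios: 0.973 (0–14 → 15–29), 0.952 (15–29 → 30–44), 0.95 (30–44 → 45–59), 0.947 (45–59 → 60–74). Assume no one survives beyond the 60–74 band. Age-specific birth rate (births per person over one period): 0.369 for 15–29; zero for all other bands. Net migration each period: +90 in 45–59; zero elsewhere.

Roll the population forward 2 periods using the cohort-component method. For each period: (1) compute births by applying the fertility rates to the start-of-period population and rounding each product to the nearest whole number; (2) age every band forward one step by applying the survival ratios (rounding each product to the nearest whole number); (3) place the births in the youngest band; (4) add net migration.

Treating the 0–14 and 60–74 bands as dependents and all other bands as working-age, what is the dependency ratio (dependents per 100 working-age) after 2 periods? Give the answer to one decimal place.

84.1

Numbering the bands 1..5 from youngest to oldest:
After projecting period 1:
Births: 3300 × 0.369 = 1218
Band 2: 17400 × 0.973 = 16930
Band 3: 3300 × 0.952 = 3142
Band 4: 12000 × 0.95 = 11400
Band 5: 13100 × 0.947 = 12406
Net migration: Band 4 + 90 → 11490
→ [1218, 16930, 3142, 11490, 12406]
After projecting period 2:
Births: 16930 × 0.369 = 6247
Band 2: 1218 × 0.973 = 1185
Band 3: 16930 × 0.952 = 16117
Band 4: 3142 × 0.95 = 2985
Band 5: 11490 × 0.947 = 10881
Net migration: Band 4 + 90 → 3075
→ [6247, 1185, 16117, 3075, 10881]
Dependents (band 0–14 + band 60–74) = 6247 + 10881 = 17128; working-age = 20377; ratio = 17128/20377 × 100 = 84.1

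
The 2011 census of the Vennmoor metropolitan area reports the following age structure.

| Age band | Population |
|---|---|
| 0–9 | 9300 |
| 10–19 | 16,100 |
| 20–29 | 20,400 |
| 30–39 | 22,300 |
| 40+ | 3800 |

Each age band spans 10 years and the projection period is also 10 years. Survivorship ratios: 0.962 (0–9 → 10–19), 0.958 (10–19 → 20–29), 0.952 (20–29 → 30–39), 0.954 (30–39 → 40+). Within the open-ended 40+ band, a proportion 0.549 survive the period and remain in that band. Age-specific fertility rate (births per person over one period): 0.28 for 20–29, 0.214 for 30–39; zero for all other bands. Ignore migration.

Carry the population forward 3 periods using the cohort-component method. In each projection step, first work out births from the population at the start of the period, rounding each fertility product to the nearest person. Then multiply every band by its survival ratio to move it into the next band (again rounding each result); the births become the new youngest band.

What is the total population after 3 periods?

62739

Period 1:
Births: 20400 × 0.28 = 5712, 22300 × 0.214 = 4772 — total 10484
10–19: 9300 × 0.962 = 8947
20–29: 16100 × 0.958 = 15424
30–39: 20400 × 0.952 = 19421
40+: 22300 × 0.954 + 3800 × 0.549 = 21274 + 2086 = 23360
→ [10484, 8947, 15424, 19421, 23360]
Period 2:
Births: 15424 × 0.28 = 4319, 19421 × 0.214 = 4156 — total 8475
10–19: 10484 × 0.962 = 10086
20–29: 8947 × 0.958 = 8571
30–39: 15424 × 0.952 = 14684
40+: 19421 × 0.954 + 23360 × 0.549 = 18528 + 12825 = 31353
→ [8475, 10086, 8571, 14684, 31353]
Period 3:
Births: 8571 × 0.28 = 2400, 14684 × 0.214 = 3142 — total 5542
10–19: 8475 × 0.962 = 8153
20–29: 10086 × 0.958 = 9662
30–39: 8571 × 0.952 = 8160
40+: 14684 × 0.954 + 31353 × 0.549 = 14009 + 17213 = 31222
→ [5542, 8153, 9662, 8160, 31222]
Total after period 3: 5542 + 8153 + 9662 + 8160 + 31222 = 62739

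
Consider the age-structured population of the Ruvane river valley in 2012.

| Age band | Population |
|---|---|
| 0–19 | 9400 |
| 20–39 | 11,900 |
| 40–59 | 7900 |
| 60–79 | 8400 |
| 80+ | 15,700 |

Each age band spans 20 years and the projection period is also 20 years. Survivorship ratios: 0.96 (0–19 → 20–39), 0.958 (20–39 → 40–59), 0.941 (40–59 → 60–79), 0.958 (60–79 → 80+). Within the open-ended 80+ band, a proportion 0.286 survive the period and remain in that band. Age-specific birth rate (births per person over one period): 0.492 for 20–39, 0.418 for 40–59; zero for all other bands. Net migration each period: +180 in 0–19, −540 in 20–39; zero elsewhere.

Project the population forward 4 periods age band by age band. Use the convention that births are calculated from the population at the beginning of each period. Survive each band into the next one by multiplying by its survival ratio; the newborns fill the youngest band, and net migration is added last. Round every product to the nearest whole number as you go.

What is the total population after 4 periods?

41073

Period 1:
Births: 11900 * 0.492 = 5855  |  7900 * 0.418 = 3302 → total 9157
20–39: 9400 * 0.96 = 9024
40–59: 11900 * 0.958 = 11400
60–79: 7900 * 0.941 = 7434
80+: 8400 * 0.958 + 15700 * 0.286 = 8047 + 4490 = 12537
Net migration: 0–19 + 180 → 9337; 20–39 − 540 → 8484
Population now: 0–19=9337, 20–39=8484, 40–59=11400, 60–79=7434, 80+=12537
Period 2:
Births: 8484 * 0.492 = 4174  |  11400 * 0.418 = 4765 → total 8939
20–39: 9337 * 0.96 = 8964
40–59: 8484 * 0.958 = 8128
60–79: 11400 * 0.941 = 10727
80+: 7434 * 0.958 + 12537 * 0.286 = 7122 + 3586 = 10708
Net migration: 0–19 + 180 → 9119; 20–39 − 540 → 8424
Population now: 0–19=9119, 20–39=8424, 40–59=8128, 60–79=10727, 80+=10708
Period 3:
Births: 8424 * 0.492 = 4145  |  8128 * 0.418 = 3398 → total 7543
20–39: 9119 * 0.96 = 8754
40–59: 8424 * 0.958 = 8070
60–79: 8128 * 0.941 = 7648
80+: 10727 * 0.958 + 10708 * 0.286 = 10276 + 3062 = 13338
Net migration: 0–19 + 180 → 7723; 20–39 − 540 → 8214
Population now: 0–19=7723, 20–39=8214, 40–59=8070, 60–79=7648, 80+=13338
Period 4:
Births: 8214 * 0.492 = 4041  |  8070 * 0.418 = 3373 → total 7414
20–39: 7723 * 0.96 = 7414
40–59: 8214 * 0.958 = 7869
60–79: 8070 * 0.941 = 7594
80+: 7648 * 0.958 + 13338 * 0.286 = 7327 + 3815 = 11142
Net migration: 0–19 + 180 → 7594; 20–39 − 540 → 6874
Population now: 0–19=7594, 20–39=6874, 40–59=7869, 60–79=7594, 80+=11142
Total after period 4: 7594 + 6874 + 7869 + 7594 + 11142 = 41073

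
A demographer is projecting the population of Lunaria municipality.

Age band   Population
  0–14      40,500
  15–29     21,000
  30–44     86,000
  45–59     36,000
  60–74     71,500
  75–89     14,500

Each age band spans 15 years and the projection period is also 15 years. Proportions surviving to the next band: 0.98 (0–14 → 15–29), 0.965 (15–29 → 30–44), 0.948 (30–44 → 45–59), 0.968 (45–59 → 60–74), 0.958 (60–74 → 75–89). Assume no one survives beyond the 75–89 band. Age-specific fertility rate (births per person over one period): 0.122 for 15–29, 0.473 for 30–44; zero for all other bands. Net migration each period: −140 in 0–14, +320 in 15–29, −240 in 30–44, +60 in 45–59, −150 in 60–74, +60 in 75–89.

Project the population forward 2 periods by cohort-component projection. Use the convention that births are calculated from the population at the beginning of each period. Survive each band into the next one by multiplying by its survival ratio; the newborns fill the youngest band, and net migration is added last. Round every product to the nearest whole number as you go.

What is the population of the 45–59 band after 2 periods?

After projecting period 1:
Births: 21000 × 0.122 = 2562, 86000 × 0.473 = 40678 ⇒ total 43240
15–29: 40500 × 0.98 = 39690
30–44: 21000 × 0.965 = 20265
45–59: 86000 × 0.948 = 81528
60–74: 36000 × 0.968 = 34848
75–89: 71500 × 0.958 = 68497
Net migration: 0–14 − 140 → 43100; 15–29 + 320 → 40010; 30–44 − 240 → 20025; 45–59 + 60 → 81588; 60–74 − 150 → 34698; 75–89 + 60 → 68557
Giving 43100 / 40010 / 20025 / 81588 / 34698 / 68557.
After projecting period 2:
Births: 40010 × 0.122 = 4881, 20025 × 0.473 = 9472 ⇒ total 14353
15–29: 43100 × 0.98 = 42238
30–44: 40010 × 0.965 = 38610
45–59: 20025 × 0.948 = 18984
60–74: 81588 × 0.968 = 78977
75–89: 34698 × 0.958 = 33241
Net migration: 0–14 − 140 → 14213; 15–29 + 320 → 42558; 30–44 − 240 → 38370; 45–59 + 60 → 19044; 60–74 − 150 → 78827; 75–89 + 60 → 33301
Giving 14213 / 42558 / 38370 / 19044 / 78827 / 33301.

19044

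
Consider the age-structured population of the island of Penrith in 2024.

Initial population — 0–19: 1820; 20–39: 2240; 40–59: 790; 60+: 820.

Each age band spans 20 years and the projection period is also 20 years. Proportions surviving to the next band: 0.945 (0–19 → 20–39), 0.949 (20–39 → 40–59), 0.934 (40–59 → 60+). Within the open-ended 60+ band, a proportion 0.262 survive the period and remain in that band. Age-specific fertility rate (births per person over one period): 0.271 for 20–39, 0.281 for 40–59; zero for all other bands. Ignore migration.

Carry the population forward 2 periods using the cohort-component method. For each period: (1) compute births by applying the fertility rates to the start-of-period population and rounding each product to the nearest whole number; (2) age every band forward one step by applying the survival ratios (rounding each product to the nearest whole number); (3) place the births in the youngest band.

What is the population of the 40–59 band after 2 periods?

1632

After projecting period 1:
Births: 2240 * 0.271 = 607, 790 * 0.281 = 222 ⇒ total 829
20–39: 1820 * 0.945 = 1720
40–59: 2240 * 0.949 = 2126
60+: 790 * 0.934 + 820 * 0.262 = 738 + 215 = 953
→ [829, 1720, 2126, 953]
After projecting period 2:
Births: 1720 * 0.271 = 466, 2126 * 0.281 = 597 ⇒ total 1063
20–39: 829 * 0.945 = 783
40–59: 1720 * 0.949 = 1632
60+: 2126 * 0.934 + 953 * 0.262 = 1986 + 250 = 2236
→ [1063, 783, 1632, 2236]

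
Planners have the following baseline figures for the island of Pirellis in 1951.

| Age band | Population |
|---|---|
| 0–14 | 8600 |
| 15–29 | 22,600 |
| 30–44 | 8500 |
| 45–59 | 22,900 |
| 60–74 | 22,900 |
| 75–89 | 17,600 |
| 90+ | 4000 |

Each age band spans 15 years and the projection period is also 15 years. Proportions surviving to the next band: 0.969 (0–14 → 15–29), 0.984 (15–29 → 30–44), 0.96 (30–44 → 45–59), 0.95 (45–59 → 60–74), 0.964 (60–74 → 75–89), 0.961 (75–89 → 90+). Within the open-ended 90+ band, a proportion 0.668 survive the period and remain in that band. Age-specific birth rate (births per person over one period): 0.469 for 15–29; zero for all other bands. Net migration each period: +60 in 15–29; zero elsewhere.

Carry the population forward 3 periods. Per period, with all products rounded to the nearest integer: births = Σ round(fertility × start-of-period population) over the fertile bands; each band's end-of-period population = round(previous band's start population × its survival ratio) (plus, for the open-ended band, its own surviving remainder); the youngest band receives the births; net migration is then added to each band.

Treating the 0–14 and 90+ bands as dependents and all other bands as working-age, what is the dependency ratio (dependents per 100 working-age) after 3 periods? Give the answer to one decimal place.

96.4

— Period 1 —
Births: 22600 * 0.469 = 10599
15–29: 8600 * 0.969 = 8333
30–44: 22600 * 0.984 = 22238
45–59: 8500 * 0.96 = 8160
60–74: 22900 * 0.95 = 21755
75–89: 22900 * 0.964 = 22076
90+: 17600 * 0.961 + 4000 * 0.668 = 16914 + 2672 = 19586
Net migration: 15–29 + 60 → 8393
→ [10599, 8393, 22238, 8160, 21755, 22076, 19586]
— Period 2 —
Births: 8393 * 0.469 = 3936
15–29: 10599 * 0.969 = 10270
30–44: 8393 * 0.984 = 8259
45–59: 22238 * 0.96 = 21348
60–74: 8160 * 0.95 = 7752
75–89: 21755 * 0.964 = 20972
90+: 22076 * 0.961 + 19586 * 0.668 = 21215 + 13083 = 34298
Net migration: 15–29 + 60 → 10330
→ [3936, 10330, 8259, 21348, 7752, 20972, 34298]
— Period 3 —
Births: 10330 * 0.469 = 4845
15–29: 3936 * 0.969 = 3814
30–44: 10330 * 0.984 = 10165
45–59: 8259 * 0.96 = 7929
60–74: 21348 * 0.95 = 20281
75–89: 7752 * 0.964 = 7473
90+: 20972 * 0.961 + 34298 * 0.668 = 20154 + 22911 = 43065
Net migration: 15–29 + 60 → 3874
→ [4845, 3874, 10165, 7929, 20281, 7473, 43065]
Dependents (band 0–14 + band 90+) = 4845 + 43065 = 47910; working-age = 49722; ratio = 47910/49722 × 100 = 96.4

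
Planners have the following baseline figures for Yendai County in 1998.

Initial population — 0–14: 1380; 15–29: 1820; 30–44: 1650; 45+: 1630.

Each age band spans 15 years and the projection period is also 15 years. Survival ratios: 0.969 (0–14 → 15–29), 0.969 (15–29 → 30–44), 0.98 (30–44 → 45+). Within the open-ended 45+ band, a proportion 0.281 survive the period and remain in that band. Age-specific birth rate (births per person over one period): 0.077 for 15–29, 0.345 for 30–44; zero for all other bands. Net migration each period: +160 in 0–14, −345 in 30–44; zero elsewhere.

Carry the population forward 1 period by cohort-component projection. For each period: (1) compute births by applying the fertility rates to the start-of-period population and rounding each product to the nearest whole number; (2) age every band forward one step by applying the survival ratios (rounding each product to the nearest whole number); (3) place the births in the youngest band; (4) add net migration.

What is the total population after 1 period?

5700

Let band 1 be 0–14 through band 4 = 45+.
[period 1]
Births: 1820 × 0.077 = 140, 1650 × 0.345 = 569 → 709
Band 2: 1380 × 0.969 = 1337
Band 3: 1820 × 0.969 = 1764
Band 4: 1650 × 0.98 + 1630 × 0.281 = 1617 + 458 = 2075
Net migration: Band 1 + 160 → 869; Band 3 − 345 → 1419
End of period: [869, 1337, 1419, 2075]
Total after period 1: 869 + 1337 + 1419 + 2075 = 5700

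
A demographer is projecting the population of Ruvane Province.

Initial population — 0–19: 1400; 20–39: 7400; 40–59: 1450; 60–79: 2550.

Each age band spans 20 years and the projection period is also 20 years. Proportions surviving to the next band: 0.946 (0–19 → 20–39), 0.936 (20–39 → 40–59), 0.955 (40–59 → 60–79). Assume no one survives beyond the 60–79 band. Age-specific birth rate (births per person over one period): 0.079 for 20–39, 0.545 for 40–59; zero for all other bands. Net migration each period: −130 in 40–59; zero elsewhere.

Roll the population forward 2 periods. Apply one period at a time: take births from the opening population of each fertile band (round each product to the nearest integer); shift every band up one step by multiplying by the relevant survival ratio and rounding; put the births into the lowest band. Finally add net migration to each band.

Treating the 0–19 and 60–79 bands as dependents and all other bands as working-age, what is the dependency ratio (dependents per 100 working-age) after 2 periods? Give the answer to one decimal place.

427.3

Period 1.
Births: 7400 * 0.079 = 585  |  1450 * 0.545 = 790 → total 1375
20–39: 1400 * 0.946 = 1324
40–59: 7400 * 0.936 = 6926
60–79: 1450 * 0.955 = 1385
Net migration: 40–59 − 130 → 6796
→ [1375, 1324, 6796, 1385]
Period 2.
Births: 1324 * 0.079 = 105  |  6796 * 0.545 = 3704 → total 3809
20–39: 1375 * 0.946 = 1301
40–59: 1324 * 0.936 = 1239
60–79: 6796 * 0.955 = 6490
Net migration: 40–59 − 130 → 1109
→ [3809, 1301, 1109, 6490]
Dependents (band 0–19 + band 60–79) = 3809 + 6490 = 10299; working-age = 2410; ratio = 10299/2410 × 100 = 427.3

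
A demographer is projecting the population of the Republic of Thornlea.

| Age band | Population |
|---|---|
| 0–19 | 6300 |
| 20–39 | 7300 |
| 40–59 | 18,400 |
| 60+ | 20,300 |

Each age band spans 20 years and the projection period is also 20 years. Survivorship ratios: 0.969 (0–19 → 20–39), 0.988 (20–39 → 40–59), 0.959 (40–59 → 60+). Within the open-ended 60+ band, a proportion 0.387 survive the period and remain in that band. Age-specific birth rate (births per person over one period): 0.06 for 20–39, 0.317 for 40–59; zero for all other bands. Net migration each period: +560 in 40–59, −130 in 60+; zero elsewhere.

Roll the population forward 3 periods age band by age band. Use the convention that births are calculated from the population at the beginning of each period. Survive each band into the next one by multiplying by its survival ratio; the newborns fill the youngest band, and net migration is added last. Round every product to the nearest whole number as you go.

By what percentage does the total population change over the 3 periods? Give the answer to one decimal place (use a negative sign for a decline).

-53.0

Numbering the bands 1..4 from youngest to oldest:
— Period 1 —
Births: 7300 * 0.06 = 438 ; 18400 * 0.317 = 5833 — total 6271
Band 2: 6300 * 0.969 = 6105
Band 3: 7300 * 0.988 = 7212
Band 4: 18400 * 0.959 + 20300 * 0.387 = 17646 + 7856 = 25502
Net migration: Band 3 + 560 → 7772; Band 4 − 130 → 25372
Population now: 0–19=6271, 20–39=6105, 40–59=7772, 60+=25372
— Period 2 —
Births: 6105 * 0.06 = 366 ; 7772 * 0.317 = 2464 — total 2830
Band 2: 6271 * 0.969 = 6077
Band 3: 6105 * 0.988 = 6032
Band 4: 7772 * 0.959 + 25372 * 0.387 = 7453 + 9819 = 17272
Net migration: Band 3 + 560 → 6592; Band 4 − 130 → 17142
Population now: 0–19=2830, 20–39=6077, 40–59=6592, 60+=17142
— Period 3 —
Births: 6077 * 0.06 = 365 ; 6592 * 0.317 = 2090 — total 2455
Band 2: 2830 * 0.969 = 2742
Band 3: 6077 * 0.988 = 6004
Band 4: 6592 * 0.959 + 17142 * 0.387 = 6322 + 6634 = 12956
Net migration: Band 3 + 560 → 6564; Band 4 − 130 → 12826
Population now: 0–19=2455, 20–39=2742, 40–59=6564, 60+=12826
Total: 52300 → 24587; change = -27713; percentage change = -53.0%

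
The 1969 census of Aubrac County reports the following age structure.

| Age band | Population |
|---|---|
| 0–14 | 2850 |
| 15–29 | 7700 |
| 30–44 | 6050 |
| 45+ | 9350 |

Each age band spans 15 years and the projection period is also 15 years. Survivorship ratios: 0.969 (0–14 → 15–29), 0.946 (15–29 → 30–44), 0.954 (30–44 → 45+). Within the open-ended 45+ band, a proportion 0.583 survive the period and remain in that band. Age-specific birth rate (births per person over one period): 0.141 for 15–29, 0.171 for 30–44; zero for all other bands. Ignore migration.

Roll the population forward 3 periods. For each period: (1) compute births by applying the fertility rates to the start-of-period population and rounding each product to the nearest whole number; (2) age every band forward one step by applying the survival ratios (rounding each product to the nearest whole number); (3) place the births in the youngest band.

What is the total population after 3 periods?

Call the bands 1 to 4, youngest first.
— Period 1 —
Births: 7700 * 0.141 = 1086  |  6050 * 0.171 = 1035 ⇒ total 2121
Band 2: 2850 * 0.969 = 2762
Band 3: 7700 * 0.946 = 7284
Band 4: 6050 * 0.954 + 9350 * 0.583 = 5772 + 5451 = 11223
Population now: 0–14=2121, 15–29=2762, 30–44=7284, 45+=11223
— Period 2 —
Births: 2762 * 0.141 = 389  |  7284 * 0.171 = 1246 ⇒ total 1635
Band 2: 2121 * 0.969 = 2055
Band 3: 2762 * 0.946 = 2613
Band 4: 7284 * 0.954 + 11223 * 0.583 = 6949 + 6543 = 13492
Population now: 0–14=1635, 15–29=2055, 30–44=2613, 45+=13492
— Period 3 —
Births: 2055 * 0.141 = 290  |  2613 * 0.171 = 447 ⇒ total 737
Band 2: 1635 * 0.969 = 1584
Band 3: 2055 * 0.946 = 1944
Band 4: 2613 * 0.954 + 13492 * 0.583 = 2493 + 7866 = 10359
Population now: 0–14=737, 15–29=1584, 30–44=1944, 45+=10359
Total after period 3: 737 + 1584 + 1944 + 10359 = 14624

14624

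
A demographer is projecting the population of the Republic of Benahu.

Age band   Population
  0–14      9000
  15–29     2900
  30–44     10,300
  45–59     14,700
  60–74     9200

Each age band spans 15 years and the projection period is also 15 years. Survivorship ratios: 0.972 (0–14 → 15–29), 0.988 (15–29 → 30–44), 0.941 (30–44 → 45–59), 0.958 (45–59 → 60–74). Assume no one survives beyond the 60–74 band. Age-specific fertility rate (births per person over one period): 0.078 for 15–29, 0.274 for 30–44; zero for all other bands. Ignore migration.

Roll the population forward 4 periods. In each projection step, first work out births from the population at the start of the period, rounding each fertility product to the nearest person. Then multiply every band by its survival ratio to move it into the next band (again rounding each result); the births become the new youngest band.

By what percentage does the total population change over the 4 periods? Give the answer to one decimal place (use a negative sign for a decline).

-66.6

Period 1.
Births: 2900 * 0.078 = 226 ; 10300 * 0.274 = 2822 — total 3048
15–29: 9000 * 0.972 = 8748
30–44: 2900 * 0.988 = 2865
45–59: 10300 * 0.941 = 9692
60–74: 14700 * 0.958 = 14083
End of period: [3048, 8748, 2865, 9692, 14083]
Period 2.
Births: 8748 * 0.078 = 682 ; 2865 * 0.274 = 785 — total 1467
15–29: 3048 * 0.972 = 2963
30–44: 8748 * 0.988 = 8643
45–59: 2865 * 0.941 = 2696
60–74: 9692 * 0.958 = 9285
End of period: [1467, 2963, 8643, 2696, 9285]
Period 3.
Births: 2963 * 0.078 = 231 ; 8643 * 0.274 = 2368 — total 2599
15–29: 1467 * 0.972 = 1426
30–44: 2963 * 0.988 = 2927
45–59: 8643 * 0.941 = 8133
60–74: 2696 * 0.958 = 2583
End of period: [2599, 1426, 2927, 8133, 2583]
Period 4.
Births: 1426 * 0.078 = 111 ; 2927 * 0.274 = 802 — total 913
15–29: 2599 * 0.972 = 2526
30–44: 1426 * 0.988 = 1409
45–59: 2927 * 0.941 = 2754
60–74: 8133 * 0.958 = 7791
End of period: [913, 2526, 1409, 2754, 7791]
Total: 46100 → 15393; change = -30707; percentage change = -66.6%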